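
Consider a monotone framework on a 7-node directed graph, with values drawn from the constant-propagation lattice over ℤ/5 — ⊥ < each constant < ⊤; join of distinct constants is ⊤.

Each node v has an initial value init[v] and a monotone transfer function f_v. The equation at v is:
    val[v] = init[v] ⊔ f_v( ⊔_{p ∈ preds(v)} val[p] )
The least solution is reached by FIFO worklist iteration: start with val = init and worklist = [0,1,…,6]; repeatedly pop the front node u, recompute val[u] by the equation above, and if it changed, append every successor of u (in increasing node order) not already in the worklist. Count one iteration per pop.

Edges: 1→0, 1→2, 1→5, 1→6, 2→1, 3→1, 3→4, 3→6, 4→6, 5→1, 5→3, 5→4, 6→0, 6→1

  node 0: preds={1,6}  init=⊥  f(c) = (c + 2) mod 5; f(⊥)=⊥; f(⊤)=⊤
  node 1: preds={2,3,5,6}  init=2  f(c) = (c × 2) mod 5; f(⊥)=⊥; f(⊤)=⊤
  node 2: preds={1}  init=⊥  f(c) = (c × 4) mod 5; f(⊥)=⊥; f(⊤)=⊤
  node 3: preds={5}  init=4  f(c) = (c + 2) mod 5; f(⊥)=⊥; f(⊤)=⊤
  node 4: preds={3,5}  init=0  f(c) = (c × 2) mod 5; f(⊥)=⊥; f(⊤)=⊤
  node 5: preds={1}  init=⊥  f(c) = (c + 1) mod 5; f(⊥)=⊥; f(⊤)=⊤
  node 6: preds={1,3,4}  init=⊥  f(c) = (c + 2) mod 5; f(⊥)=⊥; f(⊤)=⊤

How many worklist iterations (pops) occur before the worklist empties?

Iteration log — 13 steps:
  step 1. node 0  ⊔preds=2  new=4  old=⊥  +wl: 
  step 2. node 1  ⊔preds=4  new=⊤  old=2  +wl: 0
  step 3. node 2  ⊔preds=⊤  new=⊤  old=⊥  +wl: 1
  step 4. node 3  ⊔preds=⊥  new=4  stable
  step 5. node 4  ⊔preds=4  new=⊤  old=0  +wl: 
  step 6. node 5  ⊔preds=⊤  new=⊤  old=⊥  +wl: 3,4
  step 7. node 6  ⊔preds=⊤  new=⊤  old=⊥  +wl: 
  step 8. node 0  ⊔preds=⊤  new=⊤  old=4  +wl: 
  step 9. node 1  ⊔preds=⊤  new=⊤  stable
  step 10. node 3  ⊔preds=⊤  new=⊤  old=4  +wl: 1,6
  step 11. node 4  ⊔preds=⊤  new=⊤  stable
  step 12. node 1  ⊔preds=⊤  new=⊤  stable
  step 13. node 6  ⊔preds=⊤  new=⊤  stable

Least fixpoint reached:
  node 0: ⊤
  node 1: ⊤
  node 2: ⊤
  node 3: ⊤
  node 4: ⊤
  node 5: ⊤
  node 6: ⊤

13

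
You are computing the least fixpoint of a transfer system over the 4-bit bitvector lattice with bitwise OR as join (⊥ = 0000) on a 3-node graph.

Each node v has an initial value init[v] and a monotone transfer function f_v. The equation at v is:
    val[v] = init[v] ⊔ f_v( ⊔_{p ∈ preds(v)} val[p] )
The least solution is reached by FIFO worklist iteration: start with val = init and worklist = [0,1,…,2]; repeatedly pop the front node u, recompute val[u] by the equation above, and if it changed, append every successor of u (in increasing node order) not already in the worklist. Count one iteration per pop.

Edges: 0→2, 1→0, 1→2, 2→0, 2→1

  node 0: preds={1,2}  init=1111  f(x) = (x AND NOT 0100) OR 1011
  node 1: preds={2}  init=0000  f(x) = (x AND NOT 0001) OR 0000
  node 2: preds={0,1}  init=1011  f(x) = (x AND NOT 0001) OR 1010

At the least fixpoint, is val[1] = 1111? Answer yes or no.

no

Iteration log — 7 steps:
  step 1. node 0  ⊔preds=1011  new=1111  stable
  step 2. node 1  ⊔preds=1011  new=1010  old=0000  +wl: 0
  step 3. node 2  ⊔preds=1111  new=1111  old=1011  +wl: 1
  step 4. node 0  ⊔preds=1111  new=1111  stable
  step 5. node 1  ⊔preds=1111  new=1110  old=1010  +wl: 0,2
  step 6. node 0  ⊔preds=1111  new=1111  stable
  step 7. node 2  ⊔preds=1111  new=1111  stable

Least fixpoint reached:
  node 0: 1111
  node 1: 1110
  node 2: 1111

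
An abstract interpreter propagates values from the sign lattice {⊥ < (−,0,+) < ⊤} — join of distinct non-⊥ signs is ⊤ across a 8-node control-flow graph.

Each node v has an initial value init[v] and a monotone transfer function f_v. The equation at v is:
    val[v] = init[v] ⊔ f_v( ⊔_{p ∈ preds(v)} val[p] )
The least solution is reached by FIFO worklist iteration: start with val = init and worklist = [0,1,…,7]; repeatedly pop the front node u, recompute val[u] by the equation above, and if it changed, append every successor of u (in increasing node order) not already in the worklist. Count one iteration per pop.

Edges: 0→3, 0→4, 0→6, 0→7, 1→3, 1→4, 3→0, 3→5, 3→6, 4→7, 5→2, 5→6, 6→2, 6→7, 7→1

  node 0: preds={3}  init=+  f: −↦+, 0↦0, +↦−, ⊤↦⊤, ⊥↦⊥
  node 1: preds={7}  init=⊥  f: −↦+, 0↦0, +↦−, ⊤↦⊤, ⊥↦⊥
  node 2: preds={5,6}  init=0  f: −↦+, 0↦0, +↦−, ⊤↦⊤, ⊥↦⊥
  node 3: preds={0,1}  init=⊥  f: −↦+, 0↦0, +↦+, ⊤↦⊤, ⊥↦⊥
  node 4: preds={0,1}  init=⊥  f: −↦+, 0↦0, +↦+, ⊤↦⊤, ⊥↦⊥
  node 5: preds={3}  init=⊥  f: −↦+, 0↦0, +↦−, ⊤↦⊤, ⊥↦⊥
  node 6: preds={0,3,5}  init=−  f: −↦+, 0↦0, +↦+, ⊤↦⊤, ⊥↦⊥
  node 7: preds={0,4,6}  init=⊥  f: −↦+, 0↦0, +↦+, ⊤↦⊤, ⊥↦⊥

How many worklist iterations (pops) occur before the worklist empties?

Iteration log — 19 steps:
  step 1. node 0  ⊔preds=⊥  new=+  stable
  step 2. node 1  ⊔preds=⊥  new=⊥  stable
  step 3. node 2  ⊔preds=−  new=⊤  old=0  +wl: 
  step 4. node 3  ⊔preds=+  new=+  old=⊥  +wl: 0
  step 5. node 4  ⊔preds=+  new=+  old=⊥  +wl: 
  step 6. node 5  ⊔preds=+  new=−  old=⊥  +wl: 2
  step 7. node 6  ⊔preds=⊤  new=⊤  old=−  +wl: 
  step 8. node 7  ⊔preds=⊤  new=⊤  old=⊥  +wl: 1
  step 9. node 0  ⊔preds=+  new=⊤  old=+  +wl: 3,4,6,7
  step 10. node 2  ⊔preds=⊤  new=⊤  stable
  step 11. node 1  ⊔preds=⊤  new=⊤  old=⊥  +wl: 
  step 12. node 3  ⊔preds=⊤  new=⊤  old=+  +wl: 0,5
  step 13. node 4  ⊔preds=⊤  new=⊤  old=+  +wl: 
  step 14. node 6  ⊔preds=⊤  new=⊤  stable
  step 15. node 7  ⊔preds=⊤  new=⊤  stable
  step 16. node 0  ⊔preds=⊤  new=⊤  stable
  step 17. node 5  ⊔preds=⊤  new=⊤  old=−  +wl: 2,6
  step 18. node 2  ⊔preds=⊤  new=⊤  stable
  step 19. node 6  ⊔preds=⊤  new=⊤  stable

Least fixpoint reached:
  node 0: ⊤
  node 1: ⊤
  node 2: ⊤
  node 3: ⊤
  node 4: ⊤
  node 5: ⊤
  node 6: ⊤
  node 7: ⊤

19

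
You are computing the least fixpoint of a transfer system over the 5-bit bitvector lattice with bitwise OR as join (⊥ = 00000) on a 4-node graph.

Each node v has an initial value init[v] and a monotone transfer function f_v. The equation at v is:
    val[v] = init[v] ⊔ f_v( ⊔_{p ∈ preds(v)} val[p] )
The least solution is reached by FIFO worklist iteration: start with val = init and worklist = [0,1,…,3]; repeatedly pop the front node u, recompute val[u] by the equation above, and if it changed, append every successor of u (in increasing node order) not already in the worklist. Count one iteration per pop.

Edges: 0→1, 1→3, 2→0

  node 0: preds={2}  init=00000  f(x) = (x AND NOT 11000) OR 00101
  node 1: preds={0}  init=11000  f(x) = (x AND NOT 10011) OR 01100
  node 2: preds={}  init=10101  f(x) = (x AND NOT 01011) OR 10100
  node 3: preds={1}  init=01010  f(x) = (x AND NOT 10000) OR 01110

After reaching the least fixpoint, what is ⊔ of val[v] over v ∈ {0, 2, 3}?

11111

Iteration log — 4 steps:
  step 1. node 0  ⊔preds=10101  new=00101  old=00000  +wl: 
  step 2. node 1  ⊔preds=00101  new=11100  old=11000  +wl: 
  step 3. node 2  ⊔preds=00000  new=10101  stable
  step 4. node 3  ⊔preds=11100  new=01110  old=01010  +wl: 

Least fixpoint reached:
  node 0: 00101
  node 1: 11100
  node 2: 10101
  node 3: 01110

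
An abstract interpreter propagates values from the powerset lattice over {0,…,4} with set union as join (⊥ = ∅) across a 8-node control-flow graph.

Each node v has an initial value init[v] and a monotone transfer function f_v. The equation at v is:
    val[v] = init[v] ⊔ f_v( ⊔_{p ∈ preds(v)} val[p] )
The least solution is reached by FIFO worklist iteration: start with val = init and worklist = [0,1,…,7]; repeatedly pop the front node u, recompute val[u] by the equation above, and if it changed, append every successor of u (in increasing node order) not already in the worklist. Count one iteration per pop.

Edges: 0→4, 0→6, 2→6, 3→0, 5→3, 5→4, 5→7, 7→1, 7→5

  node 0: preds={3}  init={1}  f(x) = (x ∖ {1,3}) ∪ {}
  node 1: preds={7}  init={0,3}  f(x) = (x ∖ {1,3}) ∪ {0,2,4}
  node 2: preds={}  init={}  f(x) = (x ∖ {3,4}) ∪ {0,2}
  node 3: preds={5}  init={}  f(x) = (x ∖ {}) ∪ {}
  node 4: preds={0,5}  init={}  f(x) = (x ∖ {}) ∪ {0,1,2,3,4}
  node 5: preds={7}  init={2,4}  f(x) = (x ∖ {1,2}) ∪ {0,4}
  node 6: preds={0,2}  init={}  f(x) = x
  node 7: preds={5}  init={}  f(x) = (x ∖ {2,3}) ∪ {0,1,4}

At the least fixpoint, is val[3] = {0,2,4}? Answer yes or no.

Iteration log — 17 steps:
  step 1. node 0  ⊔preds={}  new={1}  stable
  step 2. node 1  ⊔preds={}  new={0,2,3,4}  old={0,3}  +wl: 
  step 3. node 2  ⊔preds={}  new={0,2}  old={}  +wl: 
  step 4. node 3  ⊔preds={2,4}  new={2,4}  old={}  +wl: 0
  step 5. node 4  ⊔preds={1,2,4}  new={0,1,2,3,4}  old={}  +wl: 
  step 6. node 5  ⊔preds={}  new={0,2,4}  old={2,4}  +wl: 3,4
  step 7. node 6  ⊔preds={0,1,2}  new={0,1,2}  old={}  +wl: 
  step 8. node 7  ⊔preds={0,2,4}  new={0,1,4}  old={}  +wl: 1,5
  step 9. node 0  ⊔preds={2,4}  new={1,2,4}  old={1}  +wl: 6
  step 10. node 3  ⊔preds={0,2,4}  new={0,2,4}  old={2,4}  +wl: 0
  step 11. node 4  ⊔preds={0,1,2,4}  new={0,1,2,3,4}  stable
  step 12. node 1  ⊔preds={0,1,4}  new={0,2,3,4}  stable
  step 13. node 5  ⊔preds={0,1,4}  new={0,2,4}  stable
  step 14. node 6  ⊔preds={0,1,2,4}  new={0,1,2,4}  old={0,1,2}  +wl: 
  step 15. node 0  ⊔preds={0,2,4}  new={0,1,2,4}  old={1,2,4}  +wl: 4,6
  step 16. node 4  ⊔preds={0,1,2,4}  new={0,1,2,3,4}  stable
  step 17. node 6  ⊔preds={0,1,2,4}  new={0,1,2,4}  stable

Least fixpoint reached:
  node 0: {0,1,2,4}
  node 1: {0,2,3,4}
  node 2: {0,2}
  node 3: {0,2,4}
  node 4: {0,1,2,3,4}
  node 5: {0,2,4}
  node 6: {0,1,2,4}
  node 7: {0,1,4}

yes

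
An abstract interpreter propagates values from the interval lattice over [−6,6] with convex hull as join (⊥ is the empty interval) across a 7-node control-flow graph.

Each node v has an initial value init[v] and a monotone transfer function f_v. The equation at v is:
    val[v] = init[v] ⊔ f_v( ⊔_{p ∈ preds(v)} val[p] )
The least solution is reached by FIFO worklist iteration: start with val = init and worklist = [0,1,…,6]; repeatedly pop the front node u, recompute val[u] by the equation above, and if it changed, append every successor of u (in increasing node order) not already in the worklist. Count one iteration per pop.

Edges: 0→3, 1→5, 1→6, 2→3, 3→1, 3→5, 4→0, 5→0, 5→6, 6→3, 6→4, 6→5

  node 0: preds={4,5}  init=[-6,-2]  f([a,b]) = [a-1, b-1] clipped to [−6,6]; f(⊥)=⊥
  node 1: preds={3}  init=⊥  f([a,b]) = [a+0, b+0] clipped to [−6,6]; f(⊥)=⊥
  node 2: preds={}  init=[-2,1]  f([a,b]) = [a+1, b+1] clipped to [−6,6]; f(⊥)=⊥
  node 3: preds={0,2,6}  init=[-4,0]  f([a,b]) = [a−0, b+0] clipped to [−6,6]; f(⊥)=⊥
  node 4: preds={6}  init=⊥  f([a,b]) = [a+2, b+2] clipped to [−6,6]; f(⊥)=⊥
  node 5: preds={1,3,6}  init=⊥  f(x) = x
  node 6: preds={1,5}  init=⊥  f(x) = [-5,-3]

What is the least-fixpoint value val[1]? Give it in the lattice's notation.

Trace (14 dequeues):
  [1] u=0 | in ⊥ | out [-6,-2] | ==
  [2] u=1 | in [-4,0] | out [-4,0] | prev ⊥ | push {}
  [3] u=2 | in ⊥ | out [-2,1] | ==
  [4] u=3 | in [-6,1] | out [-6,1] | prev [-4,0] | push {1}
  [5] u=4 | in ⊥ | out ⊥ | ==
  [6] u=5 | in [-6,1] | out [-6,1] | prev ⊥ | push {0}
  [7] u=6 | in [-6,1] | out [-5,-3] | prev ⊥ | push {3,4,5}
  [8] u=1 | in [-6,1] | out [-6,1] | prev [-4,0] | push {6}
  [9] u=0 | in [-6,1] | out [-6,0] | prev [-6,-2] | push {}
  [10] u=3 | in [-6,1] | out [-6,1] | ==
  [11] u=4 | in [-5,-3] | out [-3,-1] | prev ⊥ | push {0}
  [12] u=5 | in [-6,1] | out [-6,1] | ==
  [13] u=6 | in [-6,1] | out [-5,-3] | ==
  [14] u=0 | in [-6,1] | out [-6,0] | ==

Converged values:
  [0] [-6,0]
  [1] [-6,1]
  [2] [-2,1]
  [3] [-6,1]
  [4] [-3,-1]
  [5] [-6,1]
  [6] [-5,-3]

[-6,1]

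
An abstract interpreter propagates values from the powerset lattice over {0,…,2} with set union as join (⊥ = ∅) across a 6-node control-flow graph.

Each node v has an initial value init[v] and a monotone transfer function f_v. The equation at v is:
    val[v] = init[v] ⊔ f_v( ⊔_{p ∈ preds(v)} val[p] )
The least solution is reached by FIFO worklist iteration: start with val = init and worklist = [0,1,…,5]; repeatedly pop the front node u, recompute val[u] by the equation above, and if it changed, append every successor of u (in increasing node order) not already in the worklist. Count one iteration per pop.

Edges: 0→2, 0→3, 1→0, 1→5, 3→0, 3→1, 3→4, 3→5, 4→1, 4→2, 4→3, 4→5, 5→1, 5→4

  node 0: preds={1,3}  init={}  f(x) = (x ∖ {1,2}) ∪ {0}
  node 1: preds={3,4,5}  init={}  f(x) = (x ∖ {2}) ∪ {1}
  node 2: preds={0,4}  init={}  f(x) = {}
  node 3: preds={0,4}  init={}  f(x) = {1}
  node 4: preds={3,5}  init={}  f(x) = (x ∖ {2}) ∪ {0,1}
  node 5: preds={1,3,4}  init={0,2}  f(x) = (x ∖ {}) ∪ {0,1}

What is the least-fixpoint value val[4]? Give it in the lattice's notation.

Worklist (11 pops):
  #1 pop 0: in={} → {0} (was {}); enqueue []
  #2 pop 1: in={0,2} → {0,1} (was {}); enqueue [0]
  #3 pop 2: in={0} → {} (no change)
  #4 pop 3: in={0} → {1} (was {}); enqueue [1]
  #5 pop 4: in={0,1,2} → {0,1} (was {}); enqueue [2,3]
  #6 pop 5: in={0,1} → {0,1,2} (was {0,2}); enqueue [4]
  #7 pop 0: in={0,1} → {0} (no change)
  #8 pop 1: in={0,1,2} → {0,1} (no change)
  #9 pop 2: in={0,1} → {} (no change)
  #10 pop 3: in={0,1} → {1} (no change)
  #11 pop 4: in={0,1,2} → {0,1} (no change)

Fixpoint:
  val[0] = {0}
  val[1] = {0,1}
  val[2] = {}
  val[3] = {1}
  val[4] = {0,1}
  val[5] = {0,1,2}

{0,1}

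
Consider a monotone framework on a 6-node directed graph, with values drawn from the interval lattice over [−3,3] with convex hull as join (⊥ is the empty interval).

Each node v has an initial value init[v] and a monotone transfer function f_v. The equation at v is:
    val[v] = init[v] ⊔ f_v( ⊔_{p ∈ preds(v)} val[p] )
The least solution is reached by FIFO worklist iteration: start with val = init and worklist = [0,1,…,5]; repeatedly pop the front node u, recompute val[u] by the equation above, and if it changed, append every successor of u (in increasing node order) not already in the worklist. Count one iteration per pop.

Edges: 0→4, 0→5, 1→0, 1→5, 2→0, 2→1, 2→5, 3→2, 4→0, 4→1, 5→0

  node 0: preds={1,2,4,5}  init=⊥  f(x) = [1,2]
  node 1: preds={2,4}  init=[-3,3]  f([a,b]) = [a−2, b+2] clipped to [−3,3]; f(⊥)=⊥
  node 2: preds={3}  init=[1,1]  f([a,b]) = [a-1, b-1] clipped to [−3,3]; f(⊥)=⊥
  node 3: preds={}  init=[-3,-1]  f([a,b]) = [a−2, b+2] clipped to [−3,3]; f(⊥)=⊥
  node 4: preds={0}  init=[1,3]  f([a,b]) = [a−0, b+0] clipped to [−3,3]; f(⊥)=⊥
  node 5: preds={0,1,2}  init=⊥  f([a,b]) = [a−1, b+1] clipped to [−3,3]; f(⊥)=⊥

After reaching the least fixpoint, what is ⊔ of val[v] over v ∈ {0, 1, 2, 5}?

Iteration log — 8 steps:
  step 1. node 0  ⊔preds=[-3,3]  new=[1,2]  old=⊥  +wl: 
  step 2. node 1  ⊔preds=[1,3]  new=[-3,3]  stable
  step 3. node 2  ⊔preds=[-3,-1]  new=[-3,1]  old=[1,1]  +wl: 0,1
  step 4. node 3  ⊔preds=⊥  new=[-3,-1]  stable
  step 5. node 4  ⊔preds=[1,2]  new=[1,3]  stable
  step 6. node 5  ⊔preds=[-3,3]  new=[-3,3]  old=⊥  +wl: 
  step 7. node 0  ⊔preds=[-3,3]  new=[1,2]  stable
  step 8. node 1  ⊔preds=[-3,3]  new=[-3,3]  stable

Least fixpoint reached:
  node 0: [1,2]
  node 1: [-3,3]
  node 2: [-3,1]
  node 3: [-3,-1]
  node 4: [1,3]
  node 5: [-3,3]

[-3,3]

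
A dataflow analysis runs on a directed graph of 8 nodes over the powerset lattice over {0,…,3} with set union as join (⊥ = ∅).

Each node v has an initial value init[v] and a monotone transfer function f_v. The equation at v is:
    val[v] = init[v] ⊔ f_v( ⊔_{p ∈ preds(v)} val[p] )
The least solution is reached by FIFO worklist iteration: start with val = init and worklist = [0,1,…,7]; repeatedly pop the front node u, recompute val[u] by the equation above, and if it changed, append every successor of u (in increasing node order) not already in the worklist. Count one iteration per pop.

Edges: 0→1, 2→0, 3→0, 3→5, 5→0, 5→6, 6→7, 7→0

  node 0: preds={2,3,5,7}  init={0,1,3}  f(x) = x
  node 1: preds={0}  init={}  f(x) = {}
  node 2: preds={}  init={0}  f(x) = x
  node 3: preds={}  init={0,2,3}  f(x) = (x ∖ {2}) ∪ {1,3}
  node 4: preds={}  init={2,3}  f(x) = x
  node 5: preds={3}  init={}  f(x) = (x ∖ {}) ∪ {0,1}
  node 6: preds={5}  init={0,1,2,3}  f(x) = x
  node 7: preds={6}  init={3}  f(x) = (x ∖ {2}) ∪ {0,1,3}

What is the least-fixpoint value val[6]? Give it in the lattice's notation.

Iteration log — 9 steps:
  step 1. node 0  ⊔preds={0,2,3}  new={0,1,2,3}  old={0,1,3}  +wl: 
  step 2. node 1  ⊔preds={0,1,2,3}  new={}  stable
  step 3. node 2  ⊔preds={}  new={0}  stable
  step 4. node 3  ⊔preds={}  new={0,1,2,3}  old={0,2,3}  +wl: 0
  step 5. node 4  ⊔preds={}  new={2,3}  stable
  step 6. node 5  ⊔preds={0,1,2,3}  new={0,1,2,3}  old={}  +wl: 
  step 7. node 6  ⊔preds={0,1,2,3}  new={0,1,2,3}  stable
  step 8. node 7  ⊔preds={0,1,2,3}  new={0,1,3}  old={3}  +wl: 
  step 9. node 0  ⊔preds={0,1,2,3}  new={0,1,2,3}  stable

Least fixpoint reached:
  node 0: {0,1,2,3}
  node 1: {}
  node 2: {0}
  node 3: {0,1,2,3}
  node 4: {2,3}
  node 5: {0,1,2,3}
  node 6: {0,1,2,3}
  node 7: {0,1,3}

{0,1,2,3}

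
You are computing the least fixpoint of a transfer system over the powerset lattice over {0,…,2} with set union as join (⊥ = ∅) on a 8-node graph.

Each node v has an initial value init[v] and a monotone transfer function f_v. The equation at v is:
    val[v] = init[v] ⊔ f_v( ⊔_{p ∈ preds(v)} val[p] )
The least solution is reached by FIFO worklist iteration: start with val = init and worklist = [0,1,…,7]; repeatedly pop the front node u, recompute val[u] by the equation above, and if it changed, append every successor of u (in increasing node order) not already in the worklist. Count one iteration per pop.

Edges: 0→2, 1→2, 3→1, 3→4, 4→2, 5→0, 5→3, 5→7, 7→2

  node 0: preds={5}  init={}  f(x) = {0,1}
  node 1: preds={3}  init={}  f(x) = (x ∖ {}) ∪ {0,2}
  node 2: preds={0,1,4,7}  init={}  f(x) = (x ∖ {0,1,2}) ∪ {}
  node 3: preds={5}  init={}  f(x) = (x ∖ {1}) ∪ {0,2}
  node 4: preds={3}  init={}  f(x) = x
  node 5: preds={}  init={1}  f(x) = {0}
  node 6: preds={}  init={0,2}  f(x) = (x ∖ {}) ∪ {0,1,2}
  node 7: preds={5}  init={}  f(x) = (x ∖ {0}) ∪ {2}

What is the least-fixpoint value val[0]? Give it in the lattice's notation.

Trace (12 dequeues):
  [1] u=0 | in {1} | out {0,1} | prev {} | push {}
  [2] u=1 | in {} | out {0,2} | prev {} | push {}
  [3] u=2 | in {0,1,2} | out {} | ==
  [4] u=3 | in {1} | out {0,2} | prev {} | push {1}
  [5] u=4 | in {0,2} | out {0,2} | prev {} | push {2}
  [6] u=5 | in {} | out {0,1} | prev {1} | push {0,3}
  [7] u=6 | in {} | out {0,1,2} | prev {0,2} | push {}
  [8] u=7 | in {0,1} | out {1,2} | prev {} | push {}
  [9] u=1 | in {0,2} | out {0,2} | ==
  [10] u=2 | in {0,1,2} | out {} | ==
  [11] u=0 | in {0,1} | out {0,1} | ==
  [12] u=3 | in {0,1} | out {0,2} | ==

Converged values:
  [0] {0,1}
  [1] {0,2}
  [2] {}
  [3] {0,2}
  [4] {0,2}
  [5] {0,1}
  [6] {0,1,2}
  [7] {1,2}

{0,1}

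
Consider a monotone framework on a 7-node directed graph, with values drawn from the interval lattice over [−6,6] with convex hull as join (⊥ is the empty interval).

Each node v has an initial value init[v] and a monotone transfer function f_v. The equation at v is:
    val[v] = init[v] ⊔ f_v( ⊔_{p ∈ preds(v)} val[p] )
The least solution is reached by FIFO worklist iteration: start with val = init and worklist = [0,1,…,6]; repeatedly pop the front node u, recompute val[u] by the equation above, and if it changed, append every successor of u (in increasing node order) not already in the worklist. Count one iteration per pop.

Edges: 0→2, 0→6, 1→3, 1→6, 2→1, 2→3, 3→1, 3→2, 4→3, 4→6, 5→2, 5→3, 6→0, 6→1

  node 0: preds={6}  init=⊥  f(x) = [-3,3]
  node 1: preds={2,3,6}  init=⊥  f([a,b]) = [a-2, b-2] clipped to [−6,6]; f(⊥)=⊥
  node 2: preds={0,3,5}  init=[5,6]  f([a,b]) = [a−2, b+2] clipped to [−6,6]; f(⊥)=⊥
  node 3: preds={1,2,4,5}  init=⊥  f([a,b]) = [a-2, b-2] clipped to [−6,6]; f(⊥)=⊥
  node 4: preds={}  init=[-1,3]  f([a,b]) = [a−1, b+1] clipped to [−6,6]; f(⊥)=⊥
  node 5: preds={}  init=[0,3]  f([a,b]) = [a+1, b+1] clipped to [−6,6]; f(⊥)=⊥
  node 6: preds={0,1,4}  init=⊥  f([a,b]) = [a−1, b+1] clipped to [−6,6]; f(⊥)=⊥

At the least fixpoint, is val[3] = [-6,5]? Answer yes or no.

Iteration log — 14 steps:
  step 1. node 0  ⊔preds=⊥  new=[-3,3]  old=⊥  +wl: 
  step 2. node 1  ⊔preds=[5,6]  new=[3,4]  old=⊥  +wl: 
  step 3. node 2  ⊔preds=[-3,3]  new=[-5,6]  old=[5,6]  +wl: 1
  step 4. node 3  ⊔preds=[-5,6]  new=[-6,4]  old=⊥  +wl: 2
  step 5. node 4  ⊔preds=⊥  new=[-1,3]  stable
  step 6. node 5  ⊔preds=⊥  new=[0,3]  stable
  step 7. node 6  ⊔preds=[-3,4]  new=[-4,5]  old=⊥  +wl: 0
  step 8. node 1  ⊔preds=[-6,6]  new=[-6,4]  old=[3,4]  +wl: 3,6
  step 9. node 2  ⊔preds=[-6,4]  new=[-6,6]  old=[-5,6]  +wl: 1
  step 10. node 0  ⊔preds=[-4,5]  new=[-3,3]  stable
  step 11. node 3  ⊔preds=[-6,6]  new=[-6,4]  stable
  step 12. node 6  ⊔preds=[-6,4]  new=[-6,5]  old=[-4,5]  +wl: 0
  step 13. node 1  ⊔preds=[-6,6]  new=[-6,4]  stable
  step 14. node 0  ⊔preds=[-6,5]  new=[-3,3]  stable

Least fixpoint reached:
  node 0: [-3,3]
  node 1: [-6,4]
  node 2: [-6,6]
  node 3: [-6,4]
  node 4: [-1,3]
  node 5: [0,3]
  node 6: [-6,5]

no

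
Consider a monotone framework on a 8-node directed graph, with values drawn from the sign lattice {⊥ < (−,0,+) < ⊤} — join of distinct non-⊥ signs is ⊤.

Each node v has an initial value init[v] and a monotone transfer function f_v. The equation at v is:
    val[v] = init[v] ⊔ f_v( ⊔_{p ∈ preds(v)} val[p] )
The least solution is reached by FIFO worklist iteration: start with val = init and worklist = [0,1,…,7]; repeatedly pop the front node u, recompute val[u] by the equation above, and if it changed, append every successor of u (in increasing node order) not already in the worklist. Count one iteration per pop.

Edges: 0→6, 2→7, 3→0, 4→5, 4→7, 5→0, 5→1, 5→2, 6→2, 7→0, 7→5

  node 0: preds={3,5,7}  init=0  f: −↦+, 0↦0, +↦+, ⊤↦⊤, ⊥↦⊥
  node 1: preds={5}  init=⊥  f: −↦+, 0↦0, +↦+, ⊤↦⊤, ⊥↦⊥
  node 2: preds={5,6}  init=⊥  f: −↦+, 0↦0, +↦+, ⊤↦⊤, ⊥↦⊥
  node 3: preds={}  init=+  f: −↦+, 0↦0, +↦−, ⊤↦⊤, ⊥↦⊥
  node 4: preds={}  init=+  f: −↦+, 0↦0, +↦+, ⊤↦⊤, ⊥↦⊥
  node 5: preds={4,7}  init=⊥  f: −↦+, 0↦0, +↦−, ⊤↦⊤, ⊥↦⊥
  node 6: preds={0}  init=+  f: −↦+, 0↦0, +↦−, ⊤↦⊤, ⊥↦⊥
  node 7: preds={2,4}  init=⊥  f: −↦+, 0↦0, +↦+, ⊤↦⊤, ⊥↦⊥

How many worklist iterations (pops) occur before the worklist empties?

Worklist (18 pops):
  #1 pop 0: in=+ → ⊤ (was 0); enqueue []
  #2 pop 1: in=⊥ → ⊥ (no change)
  #3 pop 2: in=+ → + (was ⊥); enqueue []
  #4 pop 3: in=⊥ → + (no change)
  #5 pop 4: in=⊥ → + (no change)
  #6 pop 5: in=+ → − (was ⊥); enqueue [0,1,2]
  #7 pop 6: in=⊤ → ⊤ (was +); enqueue []
  #8 pop 7: in=+ → + (was ⊥); enqueue [5]
  #9 pop 0: in=⊤ → ⊤ (no change)
  #10 pop 1: in=− → + (was ⊥); enqueue []
  #11 pop 2: in=⊤ → ⊤ (was +); enqueue [7]
  #12 pop 5: in=+ → − (no change)
  #13 pop 7: in=⊤ → ⊤ (was +); enqueue [0,5]
  #14 pop 0: in=⊤ → ⊤ (no change)
  #15 pop 5: in=⊤ → ⊤ (was −); enqueue [0,1,2]
  #16 pop 0: in=⊤ → ⊤ (no change)
  #17 pop 1: in=⊤ → ⊤ (was +); enqueue []
  #18 pop 2: in=⊤ → ⊤ (no change)

Fixpoint:
  val[0] = ⊤
  val[1] = ⊤
  val[2] = ⊤
  val[3] = +
  val[4] = +
  val[5] = ⊤
  val[6] = ⊤
  val[7] = ⊤

18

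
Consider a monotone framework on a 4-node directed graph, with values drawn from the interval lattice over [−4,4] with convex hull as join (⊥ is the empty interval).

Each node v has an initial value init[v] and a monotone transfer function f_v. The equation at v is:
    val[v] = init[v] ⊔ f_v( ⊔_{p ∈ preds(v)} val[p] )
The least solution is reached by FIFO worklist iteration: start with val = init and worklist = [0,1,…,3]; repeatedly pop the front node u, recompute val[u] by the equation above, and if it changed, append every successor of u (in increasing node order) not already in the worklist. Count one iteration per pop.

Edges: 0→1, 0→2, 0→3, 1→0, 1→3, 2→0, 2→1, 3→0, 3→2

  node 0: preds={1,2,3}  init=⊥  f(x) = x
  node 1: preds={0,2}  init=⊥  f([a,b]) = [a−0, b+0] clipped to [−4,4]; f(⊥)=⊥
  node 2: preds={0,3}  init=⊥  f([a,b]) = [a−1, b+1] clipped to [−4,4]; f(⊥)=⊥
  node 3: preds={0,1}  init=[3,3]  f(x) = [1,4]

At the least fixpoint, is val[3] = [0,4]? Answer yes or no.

no

Trace (29 dequeues):
  [1] u=0 | in [3,3] | out [3,3] | prev ⊥ | push {}
  [2] u=1 | in [3,3] | out [3,3] | prev ⊥ | push {0}
  [3] u=2 | in [3,3] | out [2,4] | prev ⊥ | push {1}
  [4] u=3 | in [3,3] | out [1,4] | prev [3,3] | push {2}
  [5] u=0 | in [1,4] | out [1,4] | prev [3,3] | push {3}
  [6] u=1 | in [1,4] | out [1,4] | prev [3,3] | push {0}
  [7] u=2 | in [1,4] | out [0,4] | prev [2,4] | push {1}
  [8] u=3 | in [1,4] | out [1,4] | ==
  [9] u=0 | in [0,4] | out [0,4] | prev [1,4] | push {2,3}
  [10] u=1 | in [0,4] | out [0,4] | prev [1,4] | push {0}
  [11] u=2 | in [0,4] | out [-1,4] | prev [0,4] | push {1}
  [12] u=3 | in [0,4] | out [1,4] | ==
  [13] u=0 | in [-1,4] | out [-1,4] | prev [0,4] | push {2,3}
  [14] u=1 | in [-1,4] | out [-1,4] | prev [0,4] | push {0}
  [15] u=2 | in [-1,4] | out [-2,4] | prev [-1,4] | push {1}
  [16] u=3 | in [-1,4] | out [1,4] | ==
  [17] u=0 | in [-2,4] | out [-2,4] | prev [-1,4] | push {2,3}
  [18] u=1 | in [-2,4] | out [-2,4] | prev [-1,4] | push {0}
  [19] u=2 | in [-2,4] | out [-3,4] | prev [-2,4] | push {1}
  [20] u=3 | in [-2,4] | out [1,4] | ==
  [21] u=0 | in [-3,4] | out [-3,4] | prev [-2,4] | push {2,3}
  [22] u=1 | in [-3,4] | out [-3,4] | prev [-2,4] | push {0}
  [23] u=2 | in [-3,4] | out [-4,4] | prev [-3,4] | push {1}
  [24] u=3 | in [-3,4] | out [1,4] | ==
  [25] u=0 | in [-4,4] | out [-4,4] | prev [-3,4] | push {2,3}
  [26] u=1 | in [-4,4] | out [-4,4] | prev [-3,4] | push {0}
  [27] u=2 | in [-4,4] | out [-4,4] | ==
  [28] u=3 | in [-4,4] | out [1,4] | ==
  [29] u=0 | in [-4,4] | out [-4,4] | ==

Converged values:
  [0] [-4,4]
  [1] [-4,4]
  [2] [-4,4]
  [3] [1,4]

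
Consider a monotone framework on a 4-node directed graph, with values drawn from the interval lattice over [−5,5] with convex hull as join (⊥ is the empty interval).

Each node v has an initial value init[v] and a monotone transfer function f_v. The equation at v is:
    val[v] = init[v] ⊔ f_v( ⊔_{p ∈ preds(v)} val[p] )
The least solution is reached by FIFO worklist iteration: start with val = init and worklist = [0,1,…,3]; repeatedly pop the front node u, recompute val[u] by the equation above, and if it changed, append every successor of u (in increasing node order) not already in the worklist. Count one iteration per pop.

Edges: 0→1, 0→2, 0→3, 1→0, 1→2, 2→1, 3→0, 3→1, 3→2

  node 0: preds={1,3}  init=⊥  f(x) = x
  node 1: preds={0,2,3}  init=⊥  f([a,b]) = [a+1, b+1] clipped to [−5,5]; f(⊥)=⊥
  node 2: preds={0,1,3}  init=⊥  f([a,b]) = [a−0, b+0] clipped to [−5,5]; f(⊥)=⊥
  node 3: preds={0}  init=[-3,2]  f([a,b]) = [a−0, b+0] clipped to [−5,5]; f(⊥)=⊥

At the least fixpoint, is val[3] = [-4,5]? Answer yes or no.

no

Worklist (19 pops):
  #1 pop 0: in=[-3,2] → [-3,2] (was ⊥); enqueue []
  #2 pop 1: in=[-3,2] → [-2,3] (was ⊥); enqueue [0]
  #3 pop 2: in=[-3,3] → [-3,3] (was ⊥); enqueue [1]
  #4 pop 3: in=[-3,2] → [-3,2] (no change)
  #5 pop 0: in=[-3,3] → [-3,3] (was [-3,2]); enqueue [2,3]
  #6 pop 1: in=[-3,3] → [-2,4] (was [-2,3]); enqueue [0]
  #7 pop 2: in=[-3,4] → [-3,4] (was [-3,3]); enqueue [1]
  #8 pop 3: in=[-3,3] → [-3,3] (was [-3,2]); enqueue [2]
  #9 pop 0: in=[-3,4] → [-3,4] (was [-3,3]); enqueue [3]
  #10 pop 1: in=[-3,4] → [-2,5] (was [-2,4]); enqueue [0]
  #11 pop 2: in=[-3,5] → [-3,5] (was [-3,4]); enqueue [1]
  #12 pop 3: in=[-3,4] → [-3,4] (was [-3,3]); enqueue [2]
  #13 pop 0: in=[-3,5] → [-3,5] (was [-3,4]); enqueue [3]
  #14 pop 1: in=[-3,5] → [-2,5] (no change)
  #15 pop 2: in=[-3,5] → [-3,5] (no change)
  #16 pop 3: in=[-3,5] → [-3,5] (was [-3,4]); enqueue [0,1,2]
  #17 pop 0: in=[-3,5] → [-3,5] (no change)
  #18 pop 1: in=[-3,5] → [-2,5] (no change)
  #19 pop 2: in=[-3,5] → [-3,5] (no change)

Fixpoint:
  val[0] = [-3,5]
  val[1] = [-2,5]
  val[2] = [-3,5]
  val[3] = [-3,5]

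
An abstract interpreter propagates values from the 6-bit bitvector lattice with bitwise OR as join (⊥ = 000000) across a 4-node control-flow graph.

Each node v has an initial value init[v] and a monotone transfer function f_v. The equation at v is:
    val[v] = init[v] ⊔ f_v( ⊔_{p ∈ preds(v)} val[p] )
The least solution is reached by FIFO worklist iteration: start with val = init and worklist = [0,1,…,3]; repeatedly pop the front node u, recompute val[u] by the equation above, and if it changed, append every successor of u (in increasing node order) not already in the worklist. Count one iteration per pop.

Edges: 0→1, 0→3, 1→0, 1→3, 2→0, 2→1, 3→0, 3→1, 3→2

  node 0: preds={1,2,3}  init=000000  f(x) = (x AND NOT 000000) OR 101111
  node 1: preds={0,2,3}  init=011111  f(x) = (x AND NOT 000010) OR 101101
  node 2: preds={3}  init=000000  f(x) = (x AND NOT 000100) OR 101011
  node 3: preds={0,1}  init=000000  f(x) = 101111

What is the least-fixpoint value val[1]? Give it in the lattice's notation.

111111

Trace (7 dequeues):
  [1] u=0 | in 011111 | out 111111 | prev 000000 | push {}
  [2] u=1 | in 111111 | out 111111 | prev 011111 | push {0}
  [3] u=2 | in 000000 | out 101011 | prev 000000 | push {1}
  [4] u=3 | in 111111 | out 101111 | prev 000000 | push {2}
  [5] u=0 | in 111111 | out 111111 | ==
  [6] u=1 | in 111111 | out 111111 | ==
  [7] u=2 | in 101111 | out 101011 | ==

Converged values:
  [0] 111111
  [1] 111111
  [2] 101011
  [3] 101111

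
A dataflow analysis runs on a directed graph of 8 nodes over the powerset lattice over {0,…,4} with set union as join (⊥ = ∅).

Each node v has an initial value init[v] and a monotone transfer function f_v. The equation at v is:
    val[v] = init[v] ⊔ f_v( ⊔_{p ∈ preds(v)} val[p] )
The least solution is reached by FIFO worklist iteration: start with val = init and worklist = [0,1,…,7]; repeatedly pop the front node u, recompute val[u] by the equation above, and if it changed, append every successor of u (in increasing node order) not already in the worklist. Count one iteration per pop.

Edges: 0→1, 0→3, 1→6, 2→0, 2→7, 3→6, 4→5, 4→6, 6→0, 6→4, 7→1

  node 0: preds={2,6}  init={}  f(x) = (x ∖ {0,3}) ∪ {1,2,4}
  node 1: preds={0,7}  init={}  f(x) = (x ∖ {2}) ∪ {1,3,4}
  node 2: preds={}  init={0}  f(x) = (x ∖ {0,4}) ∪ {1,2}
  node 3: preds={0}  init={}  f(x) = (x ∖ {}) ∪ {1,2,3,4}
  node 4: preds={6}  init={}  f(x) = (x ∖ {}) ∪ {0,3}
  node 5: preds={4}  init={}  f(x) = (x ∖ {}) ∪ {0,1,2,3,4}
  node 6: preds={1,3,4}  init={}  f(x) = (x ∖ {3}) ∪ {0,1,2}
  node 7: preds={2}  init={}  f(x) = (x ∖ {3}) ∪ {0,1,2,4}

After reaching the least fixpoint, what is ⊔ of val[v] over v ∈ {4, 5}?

Worklist (13 pops):
  #1 pop 0: in={0} → {1,2,4} (was {}); enqueue []
  #2 pop 1: in={1,2,4} → {1,3,4} (was {}); enqueue []
  #3 pop 2: in={} → {0,1,2} (was {0}); enqueue [0]
  #4 pop 3: in={1,2,4} → {1,2,3,4} (was {}); enqueue []
  #5 pop 4: in={} → {0,3} (was {}); enqueue []
  #6 pop 5: in={0,3} → {0,1,2,3,4} (was {}); enqueue []
  #7 pop 6: in={0,1,2,3,4} → {0,1,2,4} (was {}); enqueue [4]
  #8 pop 7: in={0,1,2} → {0,1,2,4} (was {}); enqueue [1]
  #9 pop 0: in={0,1,2,4} → {1,2,4} (no change)
  #10 pop 4: in={0,1,2,4} → {0,1,2,3,4} (was {0,3}); enqueue [5,6]
  #11 pop 1: in={0,1,2,4} → {0,1,3,4} (was {1,3,4}); enqueue []
  #12 pop 5: in={0,1,2,3,4} → {0,1,2,3,4} (no change)
  #13 pop 6: in={0,1,2,3,4} → {0,1,2,4} (no change)

Fixpoint:
  val[0] = {1,2,4}
  val[1] = {0,1,3,4}
  val[2] = {0,1,2}
  val[3] = {1,2,3,4}
  val[4] = {0,1,2,3,4}
  val[5] = {0,1,2,3,4}
  val[6] = {0,1,2,4}
  val[7] = {0,1,2,4}

{0,1,2,3,4}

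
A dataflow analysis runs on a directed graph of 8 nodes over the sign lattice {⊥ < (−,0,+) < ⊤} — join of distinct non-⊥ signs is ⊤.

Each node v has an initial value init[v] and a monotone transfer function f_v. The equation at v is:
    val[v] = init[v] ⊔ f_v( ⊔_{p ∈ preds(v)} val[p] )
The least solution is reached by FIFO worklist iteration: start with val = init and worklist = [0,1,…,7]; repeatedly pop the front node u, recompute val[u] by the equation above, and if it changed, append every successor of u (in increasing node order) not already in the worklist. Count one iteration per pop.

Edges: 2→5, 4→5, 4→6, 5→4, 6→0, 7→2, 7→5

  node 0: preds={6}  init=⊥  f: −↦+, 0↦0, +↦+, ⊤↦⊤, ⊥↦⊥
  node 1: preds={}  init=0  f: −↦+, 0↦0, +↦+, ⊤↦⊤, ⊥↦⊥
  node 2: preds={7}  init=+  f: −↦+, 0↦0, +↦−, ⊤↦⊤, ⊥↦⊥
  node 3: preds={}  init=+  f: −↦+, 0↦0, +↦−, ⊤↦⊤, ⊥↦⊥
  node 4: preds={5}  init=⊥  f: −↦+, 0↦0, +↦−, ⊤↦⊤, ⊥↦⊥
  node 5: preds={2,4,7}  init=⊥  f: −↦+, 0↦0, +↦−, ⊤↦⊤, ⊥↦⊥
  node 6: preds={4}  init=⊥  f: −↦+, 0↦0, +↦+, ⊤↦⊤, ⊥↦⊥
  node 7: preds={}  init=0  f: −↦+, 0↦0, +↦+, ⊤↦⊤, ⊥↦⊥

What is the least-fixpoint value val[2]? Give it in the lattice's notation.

⊤

Iteration log — 12 steps:
  step 1. node 0  ⊔preds=⊥  new=⊥  stable
  step 2. node 1  ⊔preds=⊥  new=0  stable
  step 3. node 2  ⊔preds=0  new=⊤  old=+  +wl: 
  step 4. node 3  ⊔preds=⊥  new=+  stable
  step 5. node 4  ⊔preds=⊥  new=⊥  stable
  step 6. node 5  ⊔preds=⊤  new=⊤  old=⊥  +wl: 4
  step 7. node 6  ⊔preds=⊥  new=⊥  stable
  step 8. node 7  ⊔preds=⊥  new=0  stable
  step 9. node 4  ⊔preds=⊤  new=⊤  old=⊥  +wl: 5,6
  step 10. node 5  ⊔preds=⊤  new=⊤  stable
  step 11. node 6  ⊔preds=⊤  new=⊤  old=⊥  +wl: 0
  step 12. node 0  ⊔preds=⊤  new=⊤  old=⊥  +wl: 

Least fixpoint reached:
  node 0: ⊤
  node 1: 0
  node 2: ⊤
  node 3: +
  node 4: ⊤
  node 5: ⊤
  node 6: ⊤
  node 7: 0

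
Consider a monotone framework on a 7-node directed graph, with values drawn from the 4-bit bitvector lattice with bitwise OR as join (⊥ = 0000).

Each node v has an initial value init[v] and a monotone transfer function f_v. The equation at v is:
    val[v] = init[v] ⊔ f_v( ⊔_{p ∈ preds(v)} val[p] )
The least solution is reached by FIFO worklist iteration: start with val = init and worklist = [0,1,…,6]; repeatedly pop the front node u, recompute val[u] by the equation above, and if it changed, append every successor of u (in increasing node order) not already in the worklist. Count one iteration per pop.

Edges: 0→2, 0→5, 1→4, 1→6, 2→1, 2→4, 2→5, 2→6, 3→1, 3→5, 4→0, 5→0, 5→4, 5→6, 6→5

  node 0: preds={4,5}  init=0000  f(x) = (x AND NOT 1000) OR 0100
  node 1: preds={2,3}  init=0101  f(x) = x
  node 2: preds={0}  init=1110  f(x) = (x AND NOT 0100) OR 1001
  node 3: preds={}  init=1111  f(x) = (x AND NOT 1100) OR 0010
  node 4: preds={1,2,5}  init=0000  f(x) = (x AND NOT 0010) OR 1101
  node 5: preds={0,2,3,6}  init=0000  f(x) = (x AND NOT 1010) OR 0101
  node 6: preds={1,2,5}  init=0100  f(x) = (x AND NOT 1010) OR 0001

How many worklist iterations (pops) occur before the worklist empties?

Trace (12 dequeues):
  [1] u=0 | in 0000 | out 0100 | prev 0000 | push {}
  [2] u=1 | in 1111 | out 1111 | prev 0101 | push {}
  [3] u=2 | in 0100 | out 1111 | prev 1110 | push {1}
  [4] u=3 | in 0000 | out 1111 | ==
  [5] u=4 | in 1111 | out 1101 | prev 0000 | push {0}
  [6] u=5 | in 1111 | out 0101 | prev 0000 | push {4}
  [7] u=6 | in 1111 | out 0101 | prev 0100 | push {5}
  [8] u=1 | in 1111 | out 1111 | ==
  [9] u=0 | in 1101 | out 0101 | prev 0100 | push {2}
  [10] u=4 | in 1111 | out 1101 | ==
  [11] u=5 | in 1111 | out 0101 | ==
  [12] u=2 | in 0101 | out 1111 | ==

Converged values:
  [0] 0101
  [1] 1111
  [2] 1111
  [3] 1111
  [4] 1101
  [5] 0101
  [6] 0101

12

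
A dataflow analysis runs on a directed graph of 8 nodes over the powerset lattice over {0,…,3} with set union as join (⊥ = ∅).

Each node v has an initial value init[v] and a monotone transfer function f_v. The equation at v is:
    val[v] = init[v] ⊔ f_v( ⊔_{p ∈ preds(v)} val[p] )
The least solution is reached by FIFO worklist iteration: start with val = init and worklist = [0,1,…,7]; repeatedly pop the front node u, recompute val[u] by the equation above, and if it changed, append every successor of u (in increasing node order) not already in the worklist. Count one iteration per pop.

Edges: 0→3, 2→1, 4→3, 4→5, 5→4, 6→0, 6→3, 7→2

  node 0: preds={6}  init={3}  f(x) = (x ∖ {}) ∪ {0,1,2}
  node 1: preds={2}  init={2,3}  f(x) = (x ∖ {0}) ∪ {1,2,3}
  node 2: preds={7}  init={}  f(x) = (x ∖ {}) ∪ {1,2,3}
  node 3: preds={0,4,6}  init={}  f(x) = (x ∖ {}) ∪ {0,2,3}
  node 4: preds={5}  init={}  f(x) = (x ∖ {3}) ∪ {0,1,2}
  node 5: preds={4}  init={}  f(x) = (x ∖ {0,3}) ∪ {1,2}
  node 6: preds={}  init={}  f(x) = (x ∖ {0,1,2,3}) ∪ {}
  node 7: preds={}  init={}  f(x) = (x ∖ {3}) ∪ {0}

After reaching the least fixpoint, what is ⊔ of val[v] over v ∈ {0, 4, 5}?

{0,1,2,3}

Iteration log — 13 steps:
  step 1. node 0  ⊔preds={}  new={0,1,2,3}  old={3}  +wl: 
  step 2. node 1  ⊔preds={}  new={1,2,3}  old={2,3}  +wl: 
  step 3. node 2  ⊔preds={}  new={1,2,3}  old={}  +wl: 1
  step 4. node 3  ⊔preds={0,1,2,3}  new={0,1,2,3}  old={}  +wl: 
  step 5. node 4  ⊔preds={}  new={0,1,2}  old={}  +wl: 3
  step 6. node 5  ⊔preds={0,1,2}  new={1,2}  old={}  +wl: 4
  step 7. node 6  ⊔preds={}  new={}  stable
  step 8. node 7  ⊔preds={}  new={0}  old={}  +wl: 2
  step 9. node 1  ⊔preds={1,2,3}  new={1,2,3}  stable
  step 10. node 3  ⊔preds={0,1,2,3}  new={0,1,2,3}  stable
  step 11. node 4  ⊔preds={1,2}  new={0,1,2}  stable
  step 12. node 2  ⊔preds={0}  new={0,1,2,3}  old={1,2,3}  +wl: 1
  step 13. node 1  ⊔preds={0,1,2,3}  new={1,2,3}  stable

Least fixpoint reached:
  node 0: {0,1,2,3}
  node 1: {1,2,3}
  node 2: {0,1,2,3}
  node 3: {0,1,2,3}
  node 4: {0,1,2}
  node 5: {1,2}
  node 6: {}
  node 7: {0}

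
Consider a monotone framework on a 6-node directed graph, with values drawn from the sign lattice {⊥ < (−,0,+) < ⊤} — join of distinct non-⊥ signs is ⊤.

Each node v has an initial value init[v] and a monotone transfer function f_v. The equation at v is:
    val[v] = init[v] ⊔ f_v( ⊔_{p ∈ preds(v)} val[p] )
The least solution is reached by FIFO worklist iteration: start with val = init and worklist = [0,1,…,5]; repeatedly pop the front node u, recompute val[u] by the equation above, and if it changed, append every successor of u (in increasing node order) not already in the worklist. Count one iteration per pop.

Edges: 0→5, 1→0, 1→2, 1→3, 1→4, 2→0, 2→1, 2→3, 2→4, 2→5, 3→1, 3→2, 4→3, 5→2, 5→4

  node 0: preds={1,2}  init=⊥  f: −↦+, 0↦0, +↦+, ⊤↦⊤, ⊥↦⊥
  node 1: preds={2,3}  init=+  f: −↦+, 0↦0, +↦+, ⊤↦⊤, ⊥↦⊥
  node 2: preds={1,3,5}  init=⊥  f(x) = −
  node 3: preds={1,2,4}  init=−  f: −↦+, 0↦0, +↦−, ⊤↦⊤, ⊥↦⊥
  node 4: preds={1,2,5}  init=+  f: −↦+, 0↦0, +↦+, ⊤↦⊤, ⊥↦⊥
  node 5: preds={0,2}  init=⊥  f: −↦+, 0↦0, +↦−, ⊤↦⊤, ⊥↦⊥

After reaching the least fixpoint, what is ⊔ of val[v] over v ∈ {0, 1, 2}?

Iteration log — 13 steps:
  step 1. node 0  ⊔preds=+  new=+  old=⊥  +wl: 
  step 2. node 1  ⊔preds=−  new=+  stable
  step 3. node 2  ⊔preds=⊤  new=−  old=⊥  +wl: 0,1
  step 4. node 3  ⊔preds=⊤  new=⊤  old=−  +wl: 2
  step 5. node 4  ⊔preds=⊤  new=⊤  old=+  +wl: 3
  step 6. node 5  ⊔preds=⊤  new=⊤  old=⊥  +wl: 4
  step 7. node 0  ⊔preds=⊤  new=⊤  old=+  +wl: 5
  step 8. node 1  ⊔preds=⊤  new=⊤  old=+  +wl: 0
  step 9. node 2  ⊔preds=⊤  new=−  stable
  step 10. node 3  ⊔preds=⊤  new=⊤  stable
  step 11. node 4  ⊔preds=⊤  new=⊤  stable
  step 12. node 5  ⊔preds=⊤  new=⊤  stable
  step 13. node 0  ⊔preds=⊤  new=⊤  stable

Least fixpoint reached:
  node 0: ⊤
  node 1: ⊤
  node 2: −
  node 3: ⊤
  node 4: ⊤
  node 5: ⊤

⊤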